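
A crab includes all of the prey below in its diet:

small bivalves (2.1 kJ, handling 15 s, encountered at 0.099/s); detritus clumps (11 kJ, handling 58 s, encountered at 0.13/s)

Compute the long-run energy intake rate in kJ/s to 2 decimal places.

R = (0.099×2.1 + 0.13×11) / (1 + 0.099×15 + 0.13×58) = 1.638/10.03 = 0.1634 kJ/s.

0.16 kJ/s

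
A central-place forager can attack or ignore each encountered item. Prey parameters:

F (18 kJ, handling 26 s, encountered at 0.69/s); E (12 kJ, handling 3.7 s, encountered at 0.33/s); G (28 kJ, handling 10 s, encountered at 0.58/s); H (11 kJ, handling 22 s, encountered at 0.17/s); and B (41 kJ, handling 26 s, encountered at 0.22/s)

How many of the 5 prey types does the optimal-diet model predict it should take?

Rank by E/h (kJ/s): E 3.24, G 2.8, B 1.58, F 0.692, H 0.5. Include each in turn until the next type's E/h falls below the running intake rate.
Rate on top 1: 1.783. G: 2.8 > 1.783 → include.
Rate on top 2: 2.518. B: 1.58 < 2.518 → exclude; stop.
Optimal diet: E, G — 2 of 5 types.

2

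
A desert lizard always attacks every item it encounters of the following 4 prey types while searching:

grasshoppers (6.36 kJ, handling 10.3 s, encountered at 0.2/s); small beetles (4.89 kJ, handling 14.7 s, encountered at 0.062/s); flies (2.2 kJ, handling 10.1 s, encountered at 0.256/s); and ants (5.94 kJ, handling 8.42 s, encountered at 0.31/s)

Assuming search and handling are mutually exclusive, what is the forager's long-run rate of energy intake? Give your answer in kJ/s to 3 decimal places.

0.434 kJ/s

R = Σλ_iE_i / (1 + Σλ_ih_i)
Numerator: 0.2×6.36 + 0.062×4.89 + 0.256×2.2 + 0.31×5.94 = 3.98
Denominator: 1 + 0.2×10.3 + 0.062×14.7 + 0.256×10.1 + 0.31×8.42 = 9.167
R = 3.98/9.167 = 0.4341 kJ/s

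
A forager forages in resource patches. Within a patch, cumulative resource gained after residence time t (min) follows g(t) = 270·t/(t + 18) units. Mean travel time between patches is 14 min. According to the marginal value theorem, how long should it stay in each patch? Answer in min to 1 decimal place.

Maximise g(t)/(T+t): set derivative to zero → g'(t)(T+t) = g(t).
g'(t) = 270·18/(t + 18)². Setting 270·18/(t+18)² = 270t/[(t+18)(14+t)] gives 18(14+t) = t(t+18), so t² = 18×14 = 252.
t* = √252 = 15.87 min.

15.9 min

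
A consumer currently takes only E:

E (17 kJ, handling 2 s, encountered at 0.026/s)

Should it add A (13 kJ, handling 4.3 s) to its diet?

Intake rate on the current diet: R = (0.026×17) / (1 + 0.026×2) = 0.442/1.052 = 0.4202 kJ/s.
A: E/h = 13/4.3 = 3.023 kJ/s.
Since 3.023 > R, including A increases the long-run rate.

Yes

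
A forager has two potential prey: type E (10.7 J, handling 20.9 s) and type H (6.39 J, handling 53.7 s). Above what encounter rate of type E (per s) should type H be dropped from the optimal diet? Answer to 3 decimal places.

At the threshold, the rate on type E alone equals the profitability of type H: λ·10.7/(1 + λ·20.9) = 6.39/53.7 = 0.119.
Rearranging, λ(10.7 − 0.119×20.9) = 0.119, so λ = 0.119/8.213 = 0.01449 per s.

0.014 per s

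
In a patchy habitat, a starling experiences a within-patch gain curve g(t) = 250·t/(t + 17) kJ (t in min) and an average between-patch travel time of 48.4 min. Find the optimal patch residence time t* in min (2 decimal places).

By the marginal value theorem, leave when the instantaneous gain rate g'(t) equals the habitat-wide average g(t)/(T + t).
g'(t) = 250·17/(t + 17)². Setting 250·17/(t+17)² = 250t/[(t+17)(48.4+t)] gives 17(48.4+t) = t(t+17), so t² = 17×48.4 = 822.8.
t* = √822.8 = 28.68 min.

28.68 min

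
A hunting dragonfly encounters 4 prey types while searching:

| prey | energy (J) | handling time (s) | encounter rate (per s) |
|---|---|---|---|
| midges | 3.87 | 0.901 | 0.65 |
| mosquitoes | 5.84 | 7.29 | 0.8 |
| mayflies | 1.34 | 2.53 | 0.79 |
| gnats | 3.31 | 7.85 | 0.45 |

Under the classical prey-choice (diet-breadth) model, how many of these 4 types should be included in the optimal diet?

E/h in descending order: midges 4.3, mosquitoes 0.801, mayflies 0.53, gnats 0.422 J/s. The optimal diet is the largest prefix of this list for which every included type satisfies E_i/h_i > R on the types above it.
Rate on top 1: 1.586. mosquitoes: 0.801 < 1.586 → exclude; stop.
Optimal diet: midges — 1 of 4 types.

1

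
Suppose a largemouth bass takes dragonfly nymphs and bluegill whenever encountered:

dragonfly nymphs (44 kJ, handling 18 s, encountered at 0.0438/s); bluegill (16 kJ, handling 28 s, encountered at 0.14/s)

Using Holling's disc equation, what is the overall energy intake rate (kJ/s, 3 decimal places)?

R = (0.0438×44 + 0.14×16) / (1 + 0.0438×18 + 0.14×28) = 4.167/5.708 = 0.73 kJ/s.

0.730 kJ/s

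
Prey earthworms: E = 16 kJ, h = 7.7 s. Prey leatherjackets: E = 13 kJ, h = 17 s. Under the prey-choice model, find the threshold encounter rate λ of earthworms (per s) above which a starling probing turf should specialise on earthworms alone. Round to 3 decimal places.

0.076 per s

At the threshold, the rate on earthworms alone equals the profitability of leatherjackets: λ·16/(1 + λ·7.7) = 13/17 = 0.7647.
Rearranging, λ(16 − 0.7647×7.7) = 0.7647, so λ = 0.7647/10.11 = 0.07563 per s.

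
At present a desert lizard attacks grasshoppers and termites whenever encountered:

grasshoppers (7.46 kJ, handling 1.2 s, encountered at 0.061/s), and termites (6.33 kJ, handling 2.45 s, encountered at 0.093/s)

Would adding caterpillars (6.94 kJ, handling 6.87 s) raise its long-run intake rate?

Current rate: (0.061×7.46 + 0.093×6.33)/(1 + 0.061×1.2 + 0.093×2.45) = 0.8022 kJ/s.
caterpillars: E/h = 6.94/6.87 = 1.01 kJ/s.
Since 1.01 > R, including caterpillars increases the long-run rate.

Yes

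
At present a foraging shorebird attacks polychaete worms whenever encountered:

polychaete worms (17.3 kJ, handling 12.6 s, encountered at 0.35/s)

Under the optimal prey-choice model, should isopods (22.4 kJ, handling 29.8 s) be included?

No

Current rate: (0.35×17.3)/(1 + 0.35×12.6) = 1.119 kJ/s.
isopods: E/h = 22.4/29.8 = 0.7517 kJ/s.
0.7517 < 1.119, so adding isopods would lower the average — exclude it.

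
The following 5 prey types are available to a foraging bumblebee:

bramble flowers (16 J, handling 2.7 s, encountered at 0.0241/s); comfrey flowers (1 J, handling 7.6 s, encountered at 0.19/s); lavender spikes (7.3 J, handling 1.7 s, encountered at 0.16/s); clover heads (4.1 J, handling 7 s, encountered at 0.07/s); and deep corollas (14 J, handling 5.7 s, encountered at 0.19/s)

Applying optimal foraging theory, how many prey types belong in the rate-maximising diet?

3

Rank by E/h (J/s): bramble flowers 5.93, lavender spikes 4.29, deep corollas 2.46, clover heads 0.586, comfrey flowers 0.132. Include each in turn until the next type's E/h falls below the running intake rate.
Rate on top 1: 0.362. lavender spikes: 4.29 > 0.362 → include.
Rate on top 2: 1.162. deep corollas: 2.46 > 1.162 → include.
Rate on top 3: 1.741. clover heads: 0.586 < 1.741 → exclude; stop.
Optimal diet: bramble flowers, lavender spikes, deep corollas — 3 of 5 types.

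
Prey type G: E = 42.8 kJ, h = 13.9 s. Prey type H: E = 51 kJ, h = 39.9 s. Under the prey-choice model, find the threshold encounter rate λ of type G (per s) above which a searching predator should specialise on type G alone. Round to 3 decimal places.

At the threshold, the rate on type G alone equals the profitability of type H: λ·42.8/(1 + λ·13.9) = 51/39.9 = 1.278.
Rearranging, λ(42.8 − 1.278×13.9) = 1.278, so λ = 1.278/25.03 = 0.05106 per s.

0.051 per s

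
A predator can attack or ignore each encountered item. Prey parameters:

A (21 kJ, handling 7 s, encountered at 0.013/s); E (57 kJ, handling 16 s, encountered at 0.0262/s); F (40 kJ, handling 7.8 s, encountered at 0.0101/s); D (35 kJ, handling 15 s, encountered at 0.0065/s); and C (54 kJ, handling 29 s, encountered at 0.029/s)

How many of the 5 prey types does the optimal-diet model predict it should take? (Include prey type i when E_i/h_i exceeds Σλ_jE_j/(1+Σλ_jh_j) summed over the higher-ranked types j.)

Profitabilities (E/h, kJ/s): F 5.13, E 3.56, A 3, D 2.33, C 1.86. Add prey in this order while the next type's profitability exceeds the intake rate on those already taken.
Rate on top 1: 0.3745. E: 3.56 > 0.3745 → include.
Rate on top 2: 1.267. A: 3 > 1.267 → include.
Rate on top 3: 1.366. D: 2.33 > 1.366 → include.
Rate on top 4: 1.422. C: 1.86 > 1.422 → include.
Optimal diet: F, E, A, D, C — 5 of 5 types.

5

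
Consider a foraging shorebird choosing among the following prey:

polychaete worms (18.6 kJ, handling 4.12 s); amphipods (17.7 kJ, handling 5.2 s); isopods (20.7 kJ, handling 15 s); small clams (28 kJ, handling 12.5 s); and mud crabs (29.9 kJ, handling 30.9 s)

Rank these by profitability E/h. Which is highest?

polychaete worms

Profitability E/h (kJ/s): polychaete worms = 18.6/4.12 = 4.51, amphipods = 17.7/5.2 = 3.4, isopods = 20.7/15 = 1.38, small clams = 28/12.5 = 2.24, mud crabs = 29.9/30.9 = 0.968.
Ranked: polychaete worms > amphipods > small clams > isopods > mud crabs.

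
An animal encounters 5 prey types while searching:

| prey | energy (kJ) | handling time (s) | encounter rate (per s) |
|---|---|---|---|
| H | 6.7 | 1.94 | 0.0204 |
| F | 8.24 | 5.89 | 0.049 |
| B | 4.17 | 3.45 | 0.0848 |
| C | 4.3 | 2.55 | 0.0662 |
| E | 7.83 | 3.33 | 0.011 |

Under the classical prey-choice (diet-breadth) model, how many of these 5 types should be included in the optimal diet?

Profitabilities (E/h, kJ/s): H 3.45, E 2.35, C 1.69, F 1.4, B 1.21. Add prey in this order while the next type's profitability exceeds the intake rate on those already taken.
Rate on top 1: 0.1315. E: 2.35 > 0.1315 → include.
Rate on top 2: 0.207. C: 1.69 > 0.207 → include.
Rate on top 3: 0.4076. F: 1.4 > 0.4076 → include.
Rate on top 4: 0.5942. B: 1.21 > 0.5942 → include.
Optimal diet: H, E, C, F, B — 5 of 5 types.

5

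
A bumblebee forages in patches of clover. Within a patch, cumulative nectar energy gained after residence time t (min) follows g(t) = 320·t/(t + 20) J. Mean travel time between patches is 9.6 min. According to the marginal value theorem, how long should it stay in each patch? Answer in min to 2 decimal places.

13.86 min

Maximise g(t)/(T+t): set derivative to zero → g'(t)(T+t) = g(t).
g'(t) = 320·20/(t + 20)². Setting 320·20/(t+20)² = 320t/[(t+20)(9.6+t)] gives 20(9.6+t) = t(t+20), so t² = 20×9.6 = 192.
t* = √192 = 13.86 min.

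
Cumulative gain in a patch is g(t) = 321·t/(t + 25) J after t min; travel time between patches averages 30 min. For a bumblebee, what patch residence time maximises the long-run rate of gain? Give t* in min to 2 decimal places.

27.39 min

Maximise g(t)/(T+t): set derivative to zero → g'(t)(T+t) = g(t).
g'(t) = 321·25/(t + 25)². Setting 321·25/(t+25)² = 321t/[(t+25)(30+t)] gives 25(30+t) = t(t+25), so t² = 25×30 = 750.
t* = √750 = 27.39 min.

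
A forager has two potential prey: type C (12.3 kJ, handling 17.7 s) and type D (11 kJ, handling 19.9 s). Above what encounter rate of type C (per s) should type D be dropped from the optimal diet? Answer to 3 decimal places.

0.220 per s

Drop type D once their profitability E₂/h₂ falls below the rate achievable on type C alone: E₂/h₂ = λE₁/(1 + λh₁).
Solve for λ: λE₁h₂ = E₂(1 + λh₁) → λ(E₁h₂ − E₂h₁) = E₂ → λ = E₂/(E₁h₂ − E₂h₁).
λ = 11/(12.3×19.9 − 11×17.7) = 11/50.07 = 0.2197 per s.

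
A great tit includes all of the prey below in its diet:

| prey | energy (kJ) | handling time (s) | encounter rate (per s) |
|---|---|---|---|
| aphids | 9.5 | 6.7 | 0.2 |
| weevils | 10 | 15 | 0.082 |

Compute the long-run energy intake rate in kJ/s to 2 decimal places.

R = (0.2×9.5 + 0.082×10) / (1 + 0.2×6.7 + 0.082×15) = 2.72/3.57 = 0.7619 kJ/s.

0.76 kJ/s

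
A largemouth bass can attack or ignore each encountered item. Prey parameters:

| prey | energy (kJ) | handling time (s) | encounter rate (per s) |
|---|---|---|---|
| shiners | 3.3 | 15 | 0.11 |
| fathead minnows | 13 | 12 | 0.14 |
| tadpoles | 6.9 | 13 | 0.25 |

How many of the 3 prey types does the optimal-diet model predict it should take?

1

E/h in descending order: fathead minnows 1.08, tadpoles 0.531, shiners 0.22 kJ/s. The optimal diet is the largest prefix of this list for which every included type satisfies E_i/h_i > R on the types above it.
Rate on top 1: 0.6791. tadpoles: 0.531 < 0.6791 → exclude; stop.
Optimal diet: fathead minnows — 1 of 3 types.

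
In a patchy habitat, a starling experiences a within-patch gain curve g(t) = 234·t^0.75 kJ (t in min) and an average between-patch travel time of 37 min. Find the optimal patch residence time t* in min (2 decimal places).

Maximise g(t)/(T+t): set derivative to zero → g'(t)(T+t) = g(t).
g'(t) = 0.75·234·t^-0.25. Setting 0.75·234·t^-0.25 = 234·t^0.75/(37+t) gives 0.75(37+t) = t, so 0.25·t = 0.75×37.
t* = 0.75×37/0.25 = 111 min.

111.00 min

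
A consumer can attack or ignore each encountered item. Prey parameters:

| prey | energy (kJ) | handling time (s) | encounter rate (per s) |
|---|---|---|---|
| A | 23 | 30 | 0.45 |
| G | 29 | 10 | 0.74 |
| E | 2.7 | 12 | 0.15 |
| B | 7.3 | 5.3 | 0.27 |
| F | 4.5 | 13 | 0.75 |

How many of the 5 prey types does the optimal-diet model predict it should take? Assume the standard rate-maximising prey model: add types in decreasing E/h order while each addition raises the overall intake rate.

1

Rank by E/h (kJ/s): G 2.9, B 1.38, A 0.767, F 0.346, E 0.225. Include each in turn until the next type's E/h falls below the running intake rate.
Rate on top 1: 2.555. B: 1.38 < 2.555 → exclude; stop.
Optimal diet: G — 1 of 5 types.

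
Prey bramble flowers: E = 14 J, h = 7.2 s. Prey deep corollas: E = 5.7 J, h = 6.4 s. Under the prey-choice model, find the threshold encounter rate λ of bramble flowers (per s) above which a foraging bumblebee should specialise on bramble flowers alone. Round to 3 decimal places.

At the threshold, the rate on bramble flowers alone equals the profitability of deep corollas: λ·14/(1 + λ·7.2) = 5.7/6.4 = 0.8906.
Rearranging, λ(14 − 0.8906×7.2) = 0.8906, so λ = 0.8906/7.587 = 0.1174 per s.

0.117 per s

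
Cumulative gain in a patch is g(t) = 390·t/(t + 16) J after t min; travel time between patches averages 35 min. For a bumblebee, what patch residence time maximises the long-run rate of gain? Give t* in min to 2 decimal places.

Maximise g(t)/(T+t): set derivative to zero → g'(t)(T+t) = g(t).
g'(t) = 390·16/(t + 16)². Setting 390·16/(t+16)² = 390t/[(t+16)(35+t)] gives 16(35+t) = t(t+16), so t² = 16×35 = 560.
t* = √560 = 23.66 min.

23.66 min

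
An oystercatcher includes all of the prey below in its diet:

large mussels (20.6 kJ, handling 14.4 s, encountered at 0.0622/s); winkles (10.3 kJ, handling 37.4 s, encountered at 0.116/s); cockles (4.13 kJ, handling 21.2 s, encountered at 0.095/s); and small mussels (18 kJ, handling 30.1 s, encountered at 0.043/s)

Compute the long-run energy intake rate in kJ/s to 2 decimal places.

R = (0.0622×20.6 + 0.116×10.3 + 0.095×4.13 + 0.043×18) / (1 + 0.0622×14.4 + 0.116×37.4 + 0.095×21.2 + 0.043×30.1) = 3.642/9.542 = 0.3817 kJ/s.

0.38 kJ/s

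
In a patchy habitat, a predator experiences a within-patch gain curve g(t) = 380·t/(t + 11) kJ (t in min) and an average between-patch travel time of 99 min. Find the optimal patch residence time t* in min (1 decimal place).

33.0 min

By the marginal value theorem, leave when the instantaneous gain rate g'(t) equals the habitat-wide average g(t)/(T + t).
g'(t) = 380·11/(t + 11)². Setting 380·11/(t+11)² = 380t/[(t+11)(99+t)] gives 11(99+t) = t(t+11), so t² = 11×99 = 1089.
t* = √1089 = 33 min.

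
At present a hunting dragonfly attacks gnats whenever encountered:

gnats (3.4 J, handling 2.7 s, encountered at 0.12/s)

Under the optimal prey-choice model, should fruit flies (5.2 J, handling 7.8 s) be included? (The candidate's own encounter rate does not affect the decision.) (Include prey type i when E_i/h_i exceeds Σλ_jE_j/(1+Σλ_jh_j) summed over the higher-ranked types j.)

Yes

Current rate: (0.12×3.4)/(1 + 0.12×2.7) = 0.3082 J/s.
Profitability of fruit flies: 5.2/7.8 = 0.6667 J/s.
Since 0.6667 > R, including fruit flies increases the long-run rate.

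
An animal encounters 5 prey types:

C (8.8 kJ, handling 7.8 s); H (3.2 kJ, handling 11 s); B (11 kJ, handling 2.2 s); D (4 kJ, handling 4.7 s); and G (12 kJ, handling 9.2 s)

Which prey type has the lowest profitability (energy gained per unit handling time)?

Profitability E/h (kJ/s): C = 8.8/7.8 = 1.13, H = 3.2/11 = 0.291, B = 11/2.2 = 5, D = 4/4.7 = 0.851, G = 12/9.2 = 1.3.
Ranked: B > G > C > D > H.

H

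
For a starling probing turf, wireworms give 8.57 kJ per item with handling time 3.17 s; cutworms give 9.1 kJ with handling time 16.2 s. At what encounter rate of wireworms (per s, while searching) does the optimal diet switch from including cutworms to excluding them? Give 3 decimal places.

The zero-one rule: include cutworms iff E₂/h₂ > λE₁/(1+λh₁). Equality gives the switch point.
λE₁h₂ = E₂ + λE₂h₁ ⇒ λ = E₂/(E₁h₂ − E₂h₁) = 9.1/(138.8 − 28.85) = 0.08274 per s.

0.083 per s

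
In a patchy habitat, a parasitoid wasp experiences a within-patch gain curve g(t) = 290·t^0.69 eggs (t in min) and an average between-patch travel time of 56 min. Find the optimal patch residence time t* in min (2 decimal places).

By the marginal value theorem, leave when the instantaneous gain rate g'(t) equals the habitat-wide average g(t)/(T + t).
g'(t) = 0.69·290·t^-0.31. Setting 0.69·290·t^-0.31 = 290·t^0.69/(56+t) gives 0.69(56+t) = t, so 0.31·t = 0.69×56.
t* = 0.69×56/0.31 = 124.6 min.

124.65 min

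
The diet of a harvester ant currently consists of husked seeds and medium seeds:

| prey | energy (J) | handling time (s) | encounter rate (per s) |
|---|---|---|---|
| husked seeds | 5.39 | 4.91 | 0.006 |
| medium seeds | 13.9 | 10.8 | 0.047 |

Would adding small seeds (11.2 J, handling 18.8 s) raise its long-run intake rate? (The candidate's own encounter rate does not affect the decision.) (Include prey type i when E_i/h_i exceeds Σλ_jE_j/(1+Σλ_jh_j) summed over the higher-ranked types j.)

Intake rate on the current diet: R = (0.006×5.39 + 0.047×13.9) / (1 + 0.006×4.91 + 0.047×10.8) = 0.6856/1.537 = 0.4461 J/s.
small seeds: E/h = 11.2/18.8 = 0.5957 J/s.
Since 0.5957 > R, including small seeds increases the long-run rate.

Yes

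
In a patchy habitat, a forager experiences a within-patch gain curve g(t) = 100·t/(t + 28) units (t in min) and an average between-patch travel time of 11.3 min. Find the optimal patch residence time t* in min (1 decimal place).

By the marginal value theorem, leave when the instantaneous gain rate g'(t) equals the habitat-wide average g(t)/(T + t).
g'(t) = 100·28/(t + 28)². Setting 100·28/(t+28)² = 100t/[(t+28)(11.3+t)] gives 28(11.3+t) = t(t+28), so t² = 28×11.3 = 316.4.
t* = √316.4 = 17.79 min.

17.8 min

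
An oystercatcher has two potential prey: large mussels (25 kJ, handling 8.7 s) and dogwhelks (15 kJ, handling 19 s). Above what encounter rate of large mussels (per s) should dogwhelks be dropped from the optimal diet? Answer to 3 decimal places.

0.044 per s

The zero-one rule: include dogwhelks iff E₂/h₂ > λE₁/(1+λh₁). Equality gives the switch point.
λE₁h₂ = E₂ + λE₂h₁ ⇒ λ = E₂/(E₁h₂ − E₂h₁) = 15/(475 − 130.5) = 0.04354 per s.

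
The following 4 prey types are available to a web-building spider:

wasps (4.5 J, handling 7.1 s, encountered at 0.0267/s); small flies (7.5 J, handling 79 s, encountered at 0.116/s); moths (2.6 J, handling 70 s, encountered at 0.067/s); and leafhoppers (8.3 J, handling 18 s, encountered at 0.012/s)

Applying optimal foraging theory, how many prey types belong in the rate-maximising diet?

Profitabilities (E/h, J/s): wasps 0.634, leafhoppers 0.461, small flies 0.0949, moths 0.0371. Add prey in this order while the next type's profitability exceeds the intake rate on those already taken.
Rate on top 1: 0.101. leafhoppers: 0.461 > 0.101 → include.
Rate on top 2: 0.1563. small flies: 0.0949 < 0.1563 → exclude; stop.
Optimal diet: wasps, leafhoppers — 2 of 4 types.

2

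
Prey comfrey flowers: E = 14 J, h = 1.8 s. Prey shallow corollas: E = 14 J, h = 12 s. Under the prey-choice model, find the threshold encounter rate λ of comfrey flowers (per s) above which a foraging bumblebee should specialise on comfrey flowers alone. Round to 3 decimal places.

0.098 per s

The zero-one rule: include shallow corollas iff E₂/h₂ > λE₁/(1+λh₁). Equality gives the switch point.
λE₁h₂ = E₂ + λE₂h₁ ⇒ λ = E₂/(E₁h₂ − E₂h₁) = 14/(168 − 25.2) = 0.09804 per s.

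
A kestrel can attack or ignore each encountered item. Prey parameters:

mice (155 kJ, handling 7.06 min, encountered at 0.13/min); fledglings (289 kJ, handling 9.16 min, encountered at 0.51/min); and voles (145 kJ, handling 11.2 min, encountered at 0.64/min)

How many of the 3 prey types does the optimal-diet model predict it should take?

1

Rank by E/h (kJ/min): fledglings 31.6, mice 22, voles 12.9. Include each in turn until the next type's E/h falls below the running intake rate.
Rate on top 1: 25.99. mice: 22 < 25.99 → exclude; stop.
Optimal diet: fledglings — 1 of 3 types.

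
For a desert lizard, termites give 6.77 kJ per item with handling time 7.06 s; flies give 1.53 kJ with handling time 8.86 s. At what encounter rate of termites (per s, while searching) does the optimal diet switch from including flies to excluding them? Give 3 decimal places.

Drop flies once their profitability E₂/h₂ falls below the rate achievable on termites alone: E₂/h₂ = λE₁/(1 + λh₁).
Solve for λ: λE₁h₂ = E₂(1 + λh₁) → λ(E₁h₂ − E₂h₁) = E₂ → λ = E₂/(E₁h₂ − E₂h₁).
λ = 1.53/(6.77×8.86 − 1.53×7.06) = 1.53/49.18 = 0.03111 per s.

0.031 per s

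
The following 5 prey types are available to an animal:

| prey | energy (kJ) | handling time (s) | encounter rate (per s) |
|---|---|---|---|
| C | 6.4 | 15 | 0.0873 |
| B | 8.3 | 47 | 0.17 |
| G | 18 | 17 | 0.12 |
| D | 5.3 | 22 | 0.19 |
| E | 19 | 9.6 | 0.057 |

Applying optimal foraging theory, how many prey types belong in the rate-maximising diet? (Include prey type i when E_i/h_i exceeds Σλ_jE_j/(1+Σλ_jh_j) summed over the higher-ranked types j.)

2

Rank by E/h (kJ/s): E 1.98, G 1.06, C 0.427, D 0.241, B 0.177. Include each in turn until the next type's E/h falls below the running intake rate.
Rate on top 1: 0.7. G: 1.06 > 0.7 → include.
Rate on top 2: 0.904. C: 0.427 < 0.904 → exclude; stop.
Optimal diet: E, G — 2 of 5 types.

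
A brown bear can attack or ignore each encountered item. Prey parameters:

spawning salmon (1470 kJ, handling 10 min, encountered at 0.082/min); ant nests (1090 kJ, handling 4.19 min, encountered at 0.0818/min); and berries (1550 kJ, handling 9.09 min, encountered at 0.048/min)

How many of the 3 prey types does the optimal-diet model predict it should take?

E/h in descending order: ant nests 260, berries 171, spawning salmon 147 kJ/min. The optimal diet is the largest prefix of this list for which every included type satisfies E_i/h_i > R on the types above it.
Rate on top 1: 66.4. berries: 171 > 66.4 → include.
Rate on top 2: 91.94. spawning salmon: 147 > 91.94 → include.
Optimal diet: ant nests, berries, spawning salmon — 3 of 3 types.

3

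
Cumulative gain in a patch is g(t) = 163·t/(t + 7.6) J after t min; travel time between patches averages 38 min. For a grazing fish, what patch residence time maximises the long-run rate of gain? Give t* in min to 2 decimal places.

16.99 min

Maximise g(t)/(T+t): set derivative to zero → g'(t)(T+t) = g(t).
g'(t) = 163·7.6/(t + 7.6)². Setting 163·7.6/(t+7.6)² = 163t/[(t+7.6)(38+t)] gives 7.6(38+t) = t(t+7.6), so t² = 7.6×38 = 288.8.
t* = √288.8 = 16.99 min.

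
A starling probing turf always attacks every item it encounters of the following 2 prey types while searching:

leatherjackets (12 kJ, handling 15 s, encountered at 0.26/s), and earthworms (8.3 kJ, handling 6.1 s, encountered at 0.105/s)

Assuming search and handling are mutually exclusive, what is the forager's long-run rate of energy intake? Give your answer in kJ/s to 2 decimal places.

0.72 kJ/s

R = Σλ_iE_i / (1 + Σλ_ih_i)
Numerator: 0.26×12 + 0.105×8.3 = 3.992
Denominator: 1 + 0.26×15 + 0.105×6.1 = 5.541
R = 3.992/5.541 = 0.7204 kJ/s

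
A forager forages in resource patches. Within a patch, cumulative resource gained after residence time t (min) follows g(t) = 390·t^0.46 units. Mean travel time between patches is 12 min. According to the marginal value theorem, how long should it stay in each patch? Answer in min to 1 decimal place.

Maximise g(t)/(T+t): set derivative to zero → g'(t)(T+t) = g(t).
g'(t) = 0.46·390·t^-0.54. Setting 0.46·390·t^-0.54 = 390·t^0.46/(12+t) gives 0.46(12+t) = t, so 0.54·t = 0.46×12.
t* = 0.46×12/0.54 = 10.22 min.

10.2 min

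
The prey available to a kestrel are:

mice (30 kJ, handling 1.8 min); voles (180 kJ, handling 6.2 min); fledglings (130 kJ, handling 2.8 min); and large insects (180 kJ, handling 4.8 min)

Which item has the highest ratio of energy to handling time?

fledglings

In descending order of E/h:
fledglings: 130/2.8 = 46.4 kJ/min
large insects: 180/4.8 = 37.5 kJ/min
voles: 180/6.2 = 29 kJ/min
mice: 30/1.8 = 16.7 kJ/min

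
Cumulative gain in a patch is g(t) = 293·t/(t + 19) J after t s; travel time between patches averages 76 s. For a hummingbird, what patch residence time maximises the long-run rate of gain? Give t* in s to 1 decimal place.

Maximise g(t)/(T+t): set derivative to zero → g'(t)(T+t) = g(t).
g'(t) = 293·19/(t + 19)². Setting 293·19/(t+19)² = 293t/[(t+19)(76+t)] gives 19(76+t) = t(t+19), so t² = 19×76 = 1444.
t* = √1444 = 38 s.

38.0 s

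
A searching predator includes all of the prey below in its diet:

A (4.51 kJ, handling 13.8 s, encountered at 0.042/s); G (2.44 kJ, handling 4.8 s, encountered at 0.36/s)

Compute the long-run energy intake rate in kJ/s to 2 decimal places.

R = Σλ_iE_i / (1 + Σλ_ih_i)
Numerator: 0.042×4.51 + 0.36×2.44 = 1.068
Denominator: 1 + 0.042×13.8 + 0.36×4.8 = 3.308
R = 1.068/3.308 = 0.3228 kJ/s

0.32 kJ/s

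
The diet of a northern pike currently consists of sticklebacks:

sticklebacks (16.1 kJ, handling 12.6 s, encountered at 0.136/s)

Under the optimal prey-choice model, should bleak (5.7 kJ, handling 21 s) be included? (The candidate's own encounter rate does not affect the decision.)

Intake rate on the current diet: R = (0.136×16.1) / (1 + 0.136×12.6) = 2.19/2.714 = 0.8069 kJ/s.
Profitability of bleak: 5.7/21 = 0.2714 kJ/s.
Since 0.2714 < R, time spent handling bleak is better spent searching.

No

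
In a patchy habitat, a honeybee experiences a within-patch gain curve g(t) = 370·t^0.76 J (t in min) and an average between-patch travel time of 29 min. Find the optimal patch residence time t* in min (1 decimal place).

91.8 min

By the marginal value theorem, leave when the instantaneous gain rate g'(t) equals the habitat-wide average g(t)/(T + t).
g'(t) = 0.76·370·t^-0.24. Setting 0.76·370·t^-0.24 = 370·t^0.76/(29+t) gives 0.76(29+t) = t, so 0.24·t = 0.76×29.
t* = 0.76×29/0.24 = 91.83 min.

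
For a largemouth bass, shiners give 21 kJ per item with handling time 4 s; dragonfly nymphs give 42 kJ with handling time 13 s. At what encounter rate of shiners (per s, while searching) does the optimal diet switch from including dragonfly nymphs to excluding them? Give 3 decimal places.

At the threshold, the rate on shiners alone equals the profitability of dragonfly nymphs: λ·21/(1 + λ·4) = 42/13 = 3.231.
Rearranging, λ(21 − 3.231×4) = 3.231, so λ = 3.231/8.077 = 0.4 per s.

0.400 per s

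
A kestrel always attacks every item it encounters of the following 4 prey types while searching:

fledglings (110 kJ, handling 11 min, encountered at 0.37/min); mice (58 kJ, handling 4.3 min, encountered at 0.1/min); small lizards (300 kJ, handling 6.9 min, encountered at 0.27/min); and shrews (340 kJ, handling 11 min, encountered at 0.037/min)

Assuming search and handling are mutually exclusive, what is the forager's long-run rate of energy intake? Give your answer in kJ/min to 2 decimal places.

18.03 kJ/min

R = Σλ_iE_i / (1 + Σλ_ih_i)
Numerator: 0.37×110 + 0.1×58 + 0.27×300 + 0.037×340 = 140.1
Denominator: 1 + 0.37×11 + 0.1×4.3 + 0.27×6.9 + 0.037×11 = 7.77
R = 140.1/7.77 = 18.03 kJ/min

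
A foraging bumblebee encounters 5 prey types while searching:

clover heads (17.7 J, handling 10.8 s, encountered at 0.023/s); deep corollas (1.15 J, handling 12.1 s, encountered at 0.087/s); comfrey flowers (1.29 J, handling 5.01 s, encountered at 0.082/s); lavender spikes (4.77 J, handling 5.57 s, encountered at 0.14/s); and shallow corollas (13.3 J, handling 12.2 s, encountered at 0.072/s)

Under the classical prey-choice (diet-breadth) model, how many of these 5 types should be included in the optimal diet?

3

Profitabilities (E/h, J/s): clover heads 1.64, shallow corollas 1.09, lavender spikes 0.856, comfrey flowers 0.257, deep corollas 0.095. Add prey in this order while the next type's profitability exceeds the intake rate on those already taken.
Rate on top 1: 0.3261. shallow corollas: 1.09 > 0.3261 → include.
Rate on top 2: 0.6417. lavender spikes: 0.856 > 0.6417 → include.
Rate on top 3: 0.6993. comfrey flowers: 0.257 < 0.6993 → exclude; stop.
Optimal diet: clover heads, shallow corollas, lavender spikes — 3 of 5 types.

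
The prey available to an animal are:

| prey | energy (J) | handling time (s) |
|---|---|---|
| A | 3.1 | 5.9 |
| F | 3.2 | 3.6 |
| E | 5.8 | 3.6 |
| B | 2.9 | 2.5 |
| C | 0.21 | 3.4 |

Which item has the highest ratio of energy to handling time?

E

In descending order of E/h:
E: 5.8/3.6 = 1.61 J/s
B: 2.9/2.5 = 1.16 J/s
F: 3.2/3.6 = 0.889 J/s
A: 3.1/5.9 = 0.525 J/s
C: 0.21/3.4 = 0.0618 J/s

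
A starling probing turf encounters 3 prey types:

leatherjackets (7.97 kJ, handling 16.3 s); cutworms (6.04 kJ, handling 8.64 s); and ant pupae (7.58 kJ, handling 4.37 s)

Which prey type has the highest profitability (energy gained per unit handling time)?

Profitability E/h (kJ/s): leatherjackets = 7.97/16.3 = 0.489, cutworms = 6.04/8.64 = 0.699, ant pupae = 7.58/4.37 = 1.73.
Ranked: ant pupae > cutworms > leatherjackets.

ant pupae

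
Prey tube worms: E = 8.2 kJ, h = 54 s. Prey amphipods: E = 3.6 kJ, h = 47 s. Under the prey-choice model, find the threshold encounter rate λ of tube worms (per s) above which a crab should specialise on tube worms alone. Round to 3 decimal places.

0.019 per s

The zero-one rule: include amphipods iff E₂/h₂ > λE₁/(1+λh₁). Equality gives the switch point.
λE₁h₂ = E₂ + λE₂h₁ ⇒ λ = E₂/(E₁h₂ − E₂h₁) = 3.6/(385.4 − 194.4) = 0.01885 per s.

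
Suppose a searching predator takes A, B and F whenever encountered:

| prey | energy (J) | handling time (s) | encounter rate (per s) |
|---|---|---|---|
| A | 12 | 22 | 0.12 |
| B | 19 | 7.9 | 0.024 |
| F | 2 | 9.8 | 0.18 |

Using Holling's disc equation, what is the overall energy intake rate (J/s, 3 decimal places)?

0.403 J/s

R = Σλ_iE_i / (1 + Σλ_ih_i)
Numerator: 0.12×12 + 0.024×19 + 0.18×2 = 2.256
Denominator: 1 + 0.12×22 + 0.024×7.9 + 0.18×9.8 = 5.594
R = 2.256/5.594 = 0.4033 J/s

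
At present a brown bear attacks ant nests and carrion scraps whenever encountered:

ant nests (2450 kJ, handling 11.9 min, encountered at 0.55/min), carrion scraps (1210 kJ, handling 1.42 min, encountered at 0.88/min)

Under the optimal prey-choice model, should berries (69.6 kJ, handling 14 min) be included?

Intake rate on the current diet: R = (0.55×2450 + 0.88×1210) / (1 + 0.55×11.9 + 0.88×1.42) = 2412/8.795 = 274.3 kJ/min.
berries: E/h = 69.6/14 = 4.971 kJ/min.
4.971 < 274.3, so adding berries would lower the average — exclude it.

No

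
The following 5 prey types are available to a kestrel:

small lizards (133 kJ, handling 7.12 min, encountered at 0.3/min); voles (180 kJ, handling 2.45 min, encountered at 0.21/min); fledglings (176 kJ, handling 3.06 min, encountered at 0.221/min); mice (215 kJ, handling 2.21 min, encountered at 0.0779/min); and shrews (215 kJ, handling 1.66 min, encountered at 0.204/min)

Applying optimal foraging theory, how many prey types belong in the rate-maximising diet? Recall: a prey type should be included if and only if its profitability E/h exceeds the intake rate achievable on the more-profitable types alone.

Profitabilities (E/h, kJ/min): shrews 130, mice 97.3, voles 73.5, fledglings 57.5, small lizards 18.7. Add prey in this order while the next type's profitability exceeds the intake rate on those already taken.
Rate on top 1: 32.76. mice: 97.3 > 32.76 → include.
Rate on top 2: 40.12. voles: 73.5 > 40.12 → include.
Rate on top 3: 48.59. fledglings: 57.5 > 48.59 → include.
Rate on top 4: 50.82. small lizards: 18.7 < 50.82 → exclude; stop.
Optimal diet: shrews, mice, voles, fledglings — 4 of 5 types.

4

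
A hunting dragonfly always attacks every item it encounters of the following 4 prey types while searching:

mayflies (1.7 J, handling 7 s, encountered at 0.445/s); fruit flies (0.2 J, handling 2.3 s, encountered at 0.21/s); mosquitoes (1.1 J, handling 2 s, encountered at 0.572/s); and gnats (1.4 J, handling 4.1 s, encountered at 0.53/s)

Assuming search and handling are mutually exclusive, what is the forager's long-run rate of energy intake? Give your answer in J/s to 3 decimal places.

R = Σλ_iE_i / (1 + Σλ_ih_i)
Numerator: 0.445×1.7 + 0.21×0.2 + 0.572×1.1 + 0.53×1.4 = 2.17
Denominator: 1 + 0.445×7 + 0.21×2.3 + 0.572×2 + 0.53×4.1 = 7.915
R = 2.17/7.915 = 0.2741 J/s

0.274 J/s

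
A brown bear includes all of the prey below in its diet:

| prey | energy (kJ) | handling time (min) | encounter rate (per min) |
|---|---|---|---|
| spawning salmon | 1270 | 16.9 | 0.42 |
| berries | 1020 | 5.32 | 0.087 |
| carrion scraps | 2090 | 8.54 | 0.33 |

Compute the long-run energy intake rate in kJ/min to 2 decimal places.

R = Σλ_iE_i / (1 + Σλ_ih_i)
Numerator: 0.42×1270 + 0.087×1020 + 0.33×2090 = 1312
Denominator: 1 + 0.42×16.9 + 0.087×5.32 + 0.33×8.54 = 11.38
R = 1312/11.38 = 115.3 kJ/min

115.29 kJ/min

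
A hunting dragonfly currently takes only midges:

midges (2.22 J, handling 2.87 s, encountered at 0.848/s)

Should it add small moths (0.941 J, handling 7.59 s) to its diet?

No

On midges alone, R = ΣλE/(1+Σλh) = 1.883/3.434 = 0.5483 J/s.
Profitability of small moths: 0.941/7.59 = 0.124 J/s.
0.124 < 0.5483, so adding small moths would lower the average — exclude it.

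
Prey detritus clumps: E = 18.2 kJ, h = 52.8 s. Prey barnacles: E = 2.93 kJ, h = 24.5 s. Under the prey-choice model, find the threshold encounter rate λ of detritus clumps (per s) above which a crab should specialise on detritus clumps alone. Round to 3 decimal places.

The zero-one rule: include barnacles iff E₂/h₂ > λE₁/(1+λh₁). Equality gives the switch point.
λE₁h₂ = E₂ + λE₂h₁ ⇒ λ = E₂/(E₁h₂ − E₂h₁) = 2.93/(445.9 − 154.7) = 0.01006 per s.

0.010 per s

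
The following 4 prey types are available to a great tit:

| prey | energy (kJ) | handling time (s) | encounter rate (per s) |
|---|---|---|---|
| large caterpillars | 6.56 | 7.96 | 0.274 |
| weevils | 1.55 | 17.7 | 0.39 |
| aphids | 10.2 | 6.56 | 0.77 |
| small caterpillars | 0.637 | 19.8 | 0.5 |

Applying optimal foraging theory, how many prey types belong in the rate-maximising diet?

Profitabilities (E/h, kJ/s): aphids 1.55, large caterpillars 0.824, weevils 0.0876, small caterpillars 0.0322. Add prey in this order while the next type's profitability exceeds the intake rate on those already taken.
Rate on top 1: 1.298. large caterpillars: 0.824 < 1.298 → exclude; stop.
Optimal diet: aphids — 1 of 4 types.

1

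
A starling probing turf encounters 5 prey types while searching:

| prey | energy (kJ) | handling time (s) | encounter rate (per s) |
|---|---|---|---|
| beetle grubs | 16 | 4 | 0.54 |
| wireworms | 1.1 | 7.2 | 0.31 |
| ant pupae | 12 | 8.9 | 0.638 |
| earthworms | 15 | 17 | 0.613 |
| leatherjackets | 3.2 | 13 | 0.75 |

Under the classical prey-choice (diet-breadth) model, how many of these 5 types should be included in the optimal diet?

1

E/h in descending order: beetle grubs 4, ant pupae 1.35, earthworms 0.882, leatherjackets 0.246, wireworms 0.153 kJ/s. The optimal diet is the largest prefix of this list for which every included type satisfies E_i/h_i > R on the types above it.
Rate on top 1: 2.734. ant pupae: 1.35 < 2.734 → exclude; stop.
Optimal diet: beetle grubs — 1 of 5 types.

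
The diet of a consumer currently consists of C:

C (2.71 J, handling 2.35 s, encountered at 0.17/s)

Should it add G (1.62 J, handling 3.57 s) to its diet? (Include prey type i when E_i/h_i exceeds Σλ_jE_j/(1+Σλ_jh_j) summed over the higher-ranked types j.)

On C alone, R = ΣλE/(1+Σλh) = 0.4607/1.399 = 0.3292 J/s.
Profitability of G: 1.62/3.57 = 0.4538 J/s.
0.4538 > 0.3292, so adding G raises the average — include it.

Yes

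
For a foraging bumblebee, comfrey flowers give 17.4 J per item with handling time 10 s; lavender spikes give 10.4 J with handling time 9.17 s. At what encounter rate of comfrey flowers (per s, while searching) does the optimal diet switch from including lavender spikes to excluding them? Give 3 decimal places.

0.187 per s

Drop lavender spikes once their profitability E₂/h₂ falls below the rate achievable on comfrey flowers alone: E₂/h₂ = λE₁/(1 + λh₁).
Solve for λ: λE₁h₂ = E₂(1 + λh₁) → λ(E₁h₂ − E₂h₁) = E₂ → λ = E₂/(E₁h₂ − E₂h₁).
λ = 10.4/(17.4×9.17 − 10.4×10) = 10.4/55.56 = 0.1872 per s.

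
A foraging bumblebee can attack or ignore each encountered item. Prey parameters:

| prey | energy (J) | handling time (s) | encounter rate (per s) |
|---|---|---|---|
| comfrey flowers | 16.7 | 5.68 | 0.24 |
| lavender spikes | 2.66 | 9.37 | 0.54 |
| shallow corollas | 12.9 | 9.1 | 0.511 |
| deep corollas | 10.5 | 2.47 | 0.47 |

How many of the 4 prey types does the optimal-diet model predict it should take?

Profitabilities (E/h, J/s): deep corollas 4.25, comfrey flowers 2.94, shallow corollas 1.42, lavender spikes 0.284. Add prey in this order while the next type's profitability exceeds the intake rate on those already taken.
Rate on top 1: 2.284. comfrey flowers: 2.94 > 2.284 → include.
Rate on top 2: 2.538. shallow corollas: 1.42 < 2.538 → exclude; stop.
Optimal diet: deep corollas, comfrey flowers — 2 of 4 types.

2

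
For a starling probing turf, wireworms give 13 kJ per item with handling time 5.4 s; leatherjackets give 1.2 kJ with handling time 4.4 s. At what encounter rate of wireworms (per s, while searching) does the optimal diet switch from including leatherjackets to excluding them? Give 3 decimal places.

0.024 per s

At the threshold, the rate on wireworms alone equals the profitability of leatherjackets: λ·13/(1 + λ·5.4) = 1.2/4.4 = 0.2727.
Rearranging, λ(13 − 0.2727×5.4) = 0.2727, so λ = 0.2727/11.53 = 0.02366 per s.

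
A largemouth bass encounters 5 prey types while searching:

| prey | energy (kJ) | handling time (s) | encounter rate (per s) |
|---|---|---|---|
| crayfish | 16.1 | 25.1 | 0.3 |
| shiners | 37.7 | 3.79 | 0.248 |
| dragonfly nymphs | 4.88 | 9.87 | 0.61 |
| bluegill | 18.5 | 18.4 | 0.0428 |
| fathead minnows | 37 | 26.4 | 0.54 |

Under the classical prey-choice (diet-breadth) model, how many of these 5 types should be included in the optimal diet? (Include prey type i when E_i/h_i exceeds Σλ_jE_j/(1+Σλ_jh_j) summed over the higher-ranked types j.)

1

Profitabilities (E/h, kJ/s): shiners 9.95, fathead minnows 1.4, bluegill 1.01, crayfish 0.641, dragonfly nymphs 0.494. Add prey in this order while the next type's profitability exceeds the intake rate on those already taken.
Rate on top 1: 4.82. fathead minnows: 1.4 < 4.82 → exclude; stop.
Optimal diet: shiners — 1 of 5 types.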